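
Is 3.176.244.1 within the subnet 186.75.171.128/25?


Subnet network: 186.75.171.128
Test IP AND mask: 3.176.244.0
No, 3.176.244.1 is not in 186.75.171.128/25


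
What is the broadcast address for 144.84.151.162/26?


Network: 144.84.151.128/26
Host bits = 6
Set all host bits to 1:
Broadcast: 144.84.151.191


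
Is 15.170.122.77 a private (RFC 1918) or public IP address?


RFC 1918 private ranges:
  10.0.0.0/8 (10.0.0.0 - 10.255.255.255)
  172.16.0.0/12 (172.16.0.0 - 172.31.255.255)
  192.168.0.0/16 (192.168.0.0 - 192.168.255.255)
Public (not in any RFC 1918 range)


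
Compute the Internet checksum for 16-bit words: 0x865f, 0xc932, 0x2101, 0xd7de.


Sum all words (with carry folding):
+ 0x865f = 0x865f
+ 0xc932 = 0x4f92
+ 0x2101 = 0x7093
+ 0xd7de = 0x4872
One's complement: ~0x4872
Checksum = 0xb78d


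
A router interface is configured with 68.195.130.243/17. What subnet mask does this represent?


/17 means 17 network bits, 15 host bits
Binary: 11111111111111111000000000000000
Mask: 255.255.128.0


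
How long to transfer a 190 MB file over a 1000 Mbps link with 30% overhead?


Effective throughput = 1000 * (1 - 30/100) = 700 Mbps
File size in Mb = 190 * 8 = 1520 Mb
Time = 1520 / 700
Time = 2.1714 seconds


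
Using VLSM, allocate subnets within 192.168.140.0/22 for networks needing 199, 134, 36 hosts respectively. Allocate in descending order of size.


199 hosts -> /24 (254 usable): 192.168.140.0/24
134 hosts -> /24 (254 usable): 192.168.141.0/24
36 hosts -> /26 (62 usable): 192.168.142.0/26
Allocation: 192.168.140.0/24 (199 hosts, 254 usable); 192.168.141.0/24 (134 hosts, 254 usable); 192.168.142.0/26 (36 hosts, 62 usable)


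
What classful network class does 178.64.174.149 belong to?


First octet: 178
Binary: 10110010
10xxxxxx -> Class B (128-191)
Class B, default mask 255.255.0.0 (/16)


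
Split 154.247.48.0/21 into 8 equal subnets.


New prefix = 21 + 3 = 24
Each subnet has 256 addresses
  154.247.48.0/24
  154.247.49.0/24
  154.247.50.0/24
  154.247.51.0/24
  154.247.52.0/24
  154.247.53.0/24
  154.247.54.0/24
  154.247.55.0/24
Subnets: 154.247.48.0/24, 154.247.49.0/24, 154.247.50.0/24, 154.247.51.0/24, 154.247.52.0/24, 154.247.53.0/24, 154.247.54.0/24, 154.247.55.0/24


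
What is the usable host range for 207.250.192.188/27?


Network: 207.250.192.160
Broadcast: 207.250.192.191
First usable = network + 1
Last usable = broadcast - 1
Range: 207.250.192.161 to 207.250.192.190


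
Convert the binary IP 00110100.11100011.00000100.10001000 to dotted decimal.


00110100 = 52
11100011 = 227
00000100 = 4
10001000 = 136
IP: 52.227.4.136


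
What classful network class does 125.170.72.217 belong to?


First octet: 125
Binary: 01111101
0xxxxxxx -> Class A (1-126)
Class A, default mask 255.0.0.0 (/8)


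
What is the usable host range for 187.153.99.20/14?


Network: 187.152.0.0
Broadcast: 187.155.255.255
First usable = network + 1
Last usable = broadcast - 1
Range: 187.152.0.1 to 187.155.255.254


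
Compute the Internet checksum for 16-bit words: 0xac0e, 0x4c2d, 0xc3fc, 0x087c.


Sum all words (with carry folding):
+ 0xac0e = 0xac0e
+ 0x4c2d = 0xf83b
+ 0xc3fc = 0xbc38
+ 0x087c = 0xc4b4
One's complement: ~0xc4b4
Checksum = 0x3b4b


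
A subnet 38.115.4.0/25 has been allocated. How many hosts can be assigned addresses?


Host bits = 32 - 25 = 7
Total addresses = 2^7 = 128
Usable = total - 2 (network and broadcast)
Usable hosts: 126


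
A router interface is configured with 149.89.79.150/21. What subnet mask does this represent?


/21 means 21 network bits, 11 host bits
Binary: 11111111111111111111100000000000
Mask: 255.255.248.0


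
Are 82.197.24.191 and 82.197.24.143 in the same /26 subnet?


Mask: 255.255.255.192
82.197.24.191 AND mask = 82.197.24.128
82.197.24.143 AND mask = 82.197.24.128
Yes, same subnet (82.197.24.128)


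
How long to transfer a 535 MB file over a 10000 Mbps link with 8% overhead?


Effective throughput = 10000 * (1 - 8/100) = 9200 Mbps
File size in Mb = 535 * 8 = 4280 Mb
Time = 4280 / 9200
Time = 0.4652 seconds


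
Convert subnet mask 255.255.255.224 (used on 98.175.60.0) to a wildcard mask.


Subnet mask: 255.255.255.224
Wildcard = 255.255.255.255 - subnet mask
255 - 255 = 0
255 - 255 = 0
255 - 255 = 0
255 - 224 = 31
Wildcard: 0.0.0.31


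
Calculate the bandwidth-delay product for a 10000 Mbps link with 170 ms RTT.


BDP = bandwidth * RTT
= 10000 Mbps * 170 ms
= 10000 * 1e6 * 170 / 1000 bits
= 1700000000 bits
= 212500000 bytes
= 207519.5312 KB
BDP = 1700000000 bits (212500000 bytes)


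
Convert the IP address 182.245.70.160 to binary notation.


182 = 10110110
245 = 11110101
70 = 01000110
160 = 10100000
Binary: 10110110.11110101.01000110.10100000


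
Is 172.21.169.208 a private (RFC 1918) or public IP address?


RFC 1918 private ranges:
  10.0.0.0/8 (10.0.0.0 - 10.255.255.255)
  172.16.0.0/12 (172.16.0.0 - 172.31.255.255)
  192.168.0.0/16 (192.168.0.0 - 192.168.255.255)
Private (in 172.16.0.0/12)


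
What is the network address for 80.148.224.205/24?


IP:   01010000.10010100.11100000.11001101
Mask: 11111111.11111111.11111111.00000000
AND operation:
Net:  01010000.10010100.11100000.00000000
Network: 80.148.224.0/24


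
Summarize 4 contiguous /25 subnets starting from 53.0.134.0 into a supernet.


Original prefix: /25
Number of subnets: 4 = 2^2
New prefix = 25 - 2 = 23
Supernet: 53.0.134.0/23


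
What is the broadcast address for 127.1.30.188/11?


Network: 127.0.0.0/11
Host bits = 21
Set all host bits to 1:
Broadcast: 127.31.255.255


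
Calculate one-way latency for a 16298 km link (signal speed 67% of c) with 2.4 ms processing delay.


Speed = 0.67 * 3e5 km/s = 201000 km/s
Propagation delay = 16298 / 201000 = 0.0811 s = 81.0846 ms
Processing delay = 2.4 ms
Total one-way latency = 83.4846 ms


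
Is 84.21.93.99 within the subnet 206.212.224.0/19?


Subnet network: 206.212.224.0
Test IP AND mask: 84.21.64.0
No, 84.21.93.99 is not in 206.212.224.0/19


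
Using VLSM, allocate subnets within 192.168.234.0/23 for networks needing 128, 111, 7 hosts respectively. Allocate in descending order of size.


128 hosts -> /24 (254 usable): 192.168.234.0/24
111 hosts -> /25 (126 usable): 192.168.235.0/25
7 hosts -> /28 (14 usable): 192.168.235.128/28
Allocation: 192.168.234.0/24 (128 hosts, 254 usable); 192.168.235.0/25 (111 hosts, 126 usable); 192.168.235.128/28 (7 hosts, 14 usable)


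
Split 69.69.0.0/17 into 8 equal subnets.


New prefix = 17 + 3 = 20
Each subnet has 4096 addresses
  69.69.0.0/20
  69.69.16.0/20
  69.69.32.0/20
  69.69.48.0/20
  69.69.64.0/20
  69.69.80.0/20
  69.69.96.0/20
  69.69.112.0/20
Subnets: 69.69.0.0/20, 69.69.16.0/20, 69.69.32.0/20, 69.69.48.0/20, 69.69.64.0/20, 69.69.80.0/20, 69.69.96.0/20, 69.69.112.0/20


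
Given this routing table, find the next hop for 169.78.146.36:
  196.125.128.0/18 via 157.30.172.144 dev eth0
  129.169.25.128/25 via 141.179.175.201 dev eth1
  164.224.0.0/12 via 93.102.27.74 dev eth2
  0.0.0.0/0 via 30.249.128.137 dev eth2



Longest prefix match for 169.78.146.36:
  /18 196.125.128.0: no
  /25 129.169.25.128: no
  /12 164.224.0.0: no
  /0 0.0.0.0: MATCH
Selected: next-hop 30.249.128.137 via eth2 (matched /0)


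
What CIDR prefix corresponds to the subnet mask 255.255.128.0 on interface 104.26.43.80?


Binary: 11111111.11111111.10000000.00000000
Count leading 1s
Prefix: /17


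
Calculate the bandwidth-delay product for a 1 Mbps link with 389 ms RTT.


BDP = bandwidth * RTT
= 1 Mbps * 389 ms
= 1 * 1e6 * 389 / 1000 bits
= 389000 bits
= 48625 bytes
= 47.4854 KB
BDP = 389000 bits (48625 bytes)


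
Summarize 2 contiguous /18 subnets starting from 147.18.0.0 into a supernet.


Original prefix: /18
Number of subnets: 2 = 2^1
New prefix = 18 - 1 = 17
Supernet: 147.18.0.0/17


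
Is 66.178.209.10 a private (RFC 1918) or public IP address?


RFC 1918 private ranges:
  10.0.0.0/8 (10.0.0.0 - 10.255.255.255)
  172.16.0.0/12 (172.16.0.0 - 172.31.255.255)
  192.168.0.0/16 (192.168.0.0 - 192.168.255.255)
Public (not in any RFC 1918 range)


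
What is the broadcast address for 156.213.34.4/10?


Network: 156.192.0.0/10
Host bits = 22
Set all host bits to 1:
Broadcast: 156.255.255.255


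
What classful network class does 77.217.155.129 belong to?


First octet: 77
Binary: 01001101
0xxxxxxx -> Class A (1-126)
Class A, default mask 255.0.0.0 (/8)


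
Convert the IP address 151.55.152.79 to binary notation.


151 = 10010111
55 = 00110111
152 = 10011000
79 = 01001111
Binary: 10010111.00110111.10011000.01001111


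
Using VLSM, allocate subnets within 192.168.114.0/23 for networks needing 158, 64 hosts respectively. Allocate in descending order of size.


158 hosts -> /24 (254 usable): 192.168.114.0/24
64 hosts -> /25 (126 usable): 192.168.115.0/25
Allocation: 192.168.114.0/24 (158 hosts, 254 usable); 192.168.115.0/25 (64 hosts, 126 usable)


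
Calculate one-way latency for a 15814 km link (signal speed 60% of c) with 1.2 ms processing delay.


Speed = 0.6 * 3e5 km/s = 180000 km/s
Propagation delay = 15814 / 180000 = 0.0879 s = 87.8556 ms
Processing delay = 1.2 ms
Total one-way latency = 89.0556 ms


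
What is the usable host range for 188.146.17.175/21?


Network: 188.146.16.0
Broadcast: 188.146.23.255
First usable = network + 1
Last usable = broadcast - 1
Range: 188.146.16.1 to 188.146.23.254


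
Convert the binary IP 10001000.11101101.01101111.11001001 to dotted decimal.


10001000 = 136
11101101 = 237
01101111 = 111
11001001 = 201
IP: 136.237.111.201


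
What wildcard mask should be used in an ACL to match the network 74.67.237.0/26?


Subnet mask: 255.255.255.192
Wildcard = 255.255.255.255 - subnet mask
255 - 255 = 0
255 - 255 = 0
255 - 255 = 0
255 - 192 = 63
Wildcard: 0.0.0.63


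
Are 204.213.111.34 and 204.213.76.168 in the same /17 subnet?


Mask: 255.255.128.0
204.213.111.34 AND mask = 204.213.0.0
204.213.76.168 AND mask = 204.213.0.0
Yes, same subnet (204.213.0.0)


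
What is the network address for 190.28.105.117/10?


IP:   10111110.00011100.01101001.01110101
Mask: 11111111.11000000.00000000.00000000
AND operation:
Net:  10111110.00000000.00000000.00000000
Network: 190.0.0.0/10


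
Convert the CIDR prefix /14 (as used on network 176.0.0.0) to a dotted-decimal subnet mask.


/14 means 14 network bits, 18 host bits
Binary: 11111111111111000000000000000000
Mask: 255.252.0.0


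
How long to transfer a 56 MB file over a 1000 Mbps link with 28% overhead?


Effective throughput = 1000 * (1 - 28/100) = 720 Mbps
File size in Mb = 56 * 8 = 448 Mb
Time = 448 / 720
Time = 0.6222 seconds


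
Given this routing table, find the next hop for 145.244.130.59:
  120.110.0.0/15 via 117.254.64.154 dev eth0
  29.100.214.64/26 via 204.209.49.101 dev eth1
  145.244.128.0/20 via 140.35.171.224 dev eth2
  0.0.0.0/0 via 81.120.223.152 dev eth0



Longest prefix match for 145.244.130.59:
  /15 120.110.0.0: no
  /26 29.100.214.64: no
  /20 145.244.128.0: MATCH
  /0 0.0.0.0: MATCH
Selected: next-hop 140.35.171.224 via eth2 (matched /20)


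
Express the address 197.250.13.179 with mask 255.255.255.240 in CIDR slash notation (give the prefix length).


Binary: 11111111.11111111.11111111.11110000
Count leading 1s
Prefix: /28


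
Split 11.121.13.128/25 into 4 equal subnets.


New prefix = 25 + 2 = 27
Each subnet has 32 addresses
  11.121.13.128/27
  11.121.13.160/27
  11.121.13.192/27
  11.121.13.224/27
Subnets: 11.121.13.128/27, 11.121.13.160/27, 11.121.13.192/27, 11.121.13.224/27


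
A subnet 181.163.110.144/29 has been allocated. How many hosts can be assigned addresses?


Host bits = 32 - 29 = 3
Total addresses = 2^3 = 8
Usable = total - 2 (network and broadcast)
Usable hosts: 6


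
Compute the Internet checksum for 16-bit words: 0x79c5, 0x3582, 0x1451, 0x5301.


Sum all words (with carry folding):
+ 0x79c5 = 0x79c5
+ 0x3582 = 0xaf47
+ 0x1451 = 0xc398
+ 0x5301 = 0x169a
One's complement: ~0x169a
Checksum = 0xe965


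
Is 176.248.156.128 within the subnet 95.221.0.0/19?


Subnet network: 95.221.0.0
Test IP AND mask: 176.248.128.0
No, 176.248.156.128 is not in 95.221.0.0/19


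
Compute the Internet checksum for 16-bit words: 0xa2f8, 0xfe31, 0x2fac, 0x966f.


Sum all words (with carry folding):
+ 0xa2f8 = 0xa2f8
+ 0xfe31 = 0xa12a
+ 0x2fac = 0xd0d6
+ 0x966f = 0x6746
One's complement: ~0x6746
Checksum = 0x98b9


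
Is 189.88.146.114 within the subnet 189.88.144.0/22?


Subnet network: 189.88.144.0
Test IP AND mask: 189.88.144.0
Yes, 189.88.146.114 is in 189.88.144.0/22


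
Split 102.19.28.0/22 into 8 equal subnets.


New prefix = 22 + 3 = 25
Each subnet has 128 addresses
  102.19.28.0/25
  102.19.28.128/25
  102.19.29.0/25
  102.19.29.128/25
  102.19.30.0/25
  102.19.30.128/25
  102.19.31.0/25
  102.19.31.128/25
Subnets: 102.19.28.0/25, 102.19.28.128/25, 102.19.29.0/25, 102.19.29.128/25, 102.19.30.0/25, 102.19.30.128/25, 102.19.31.0/25, 102.19.31.128/25


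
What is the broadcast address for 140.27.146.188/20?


Network: 140.27.144.0/20
Host bits = 12
Set all host bits to 1:
Broadcast: 140.27.159.255


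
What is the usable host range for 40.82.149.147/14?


Network: 40.80.0.0
Broadcast: 40.83.255.255
First usable = network + 1
Last usable = broadcast - 1
Range: 40.80.0.1 to 40.83.255.254


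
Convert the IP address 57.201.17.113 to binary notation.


57 = 00111001
201 = 11001001
17 = 00010001
113 = 01110001
Binary: 00111001.11001001.00010001.01110001


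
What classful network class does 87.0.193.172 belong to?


First octet: 87
Binary: 01010111
0xxxxxxx -> Class A (1-126)
Class A, default mask 255.0.0.0 (/8)


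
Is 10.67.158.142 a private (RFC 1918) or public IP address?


RFC 1918 private ranges:
  10.0.0.0/8 (10.0.0.0 - 10.255.255.255)
  172.16.0.0/12 (172.16.0.0 - 172.31.255.255)
  192.168.0.0/16 (192.168.0.0 - 192.168.255.255)
Private (in 10.0.0.0/8)


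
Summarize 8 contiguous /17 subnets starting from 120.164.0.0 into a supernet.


Original prefix: /17
Number of subnets: 8 = 2^3
New prefix = 17 - 3 = 14
Supernet: 120.164.0.0/14


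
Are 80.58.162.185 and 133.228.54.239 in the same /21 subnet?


Mask: 255.255.248.0
80.58.162.185 AND mask = 80.58.160.0
133.228.54.239 AND mask = 133.228.48.0
No, different subnets (80.58.160.0 vs 133.228.48.0)


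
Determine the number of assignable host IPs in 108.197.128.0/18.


Host bits = 32 - 18 = 14
Total addresses = 2^14 = 16384
Usable = total - 2 (network and broadcast)
Usable hosts: 16382


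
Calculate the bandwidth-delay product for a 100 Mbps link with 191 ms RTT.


BDP = bandwidth * RTT
= 100 Mbps * 191 ms
= 100 * 1e6 * 191 / 1000 bits
= 19100000 bits
= 2387500 bytes
= 2331.543 KB
BDP = 19100000 bits (2387500 bytes)


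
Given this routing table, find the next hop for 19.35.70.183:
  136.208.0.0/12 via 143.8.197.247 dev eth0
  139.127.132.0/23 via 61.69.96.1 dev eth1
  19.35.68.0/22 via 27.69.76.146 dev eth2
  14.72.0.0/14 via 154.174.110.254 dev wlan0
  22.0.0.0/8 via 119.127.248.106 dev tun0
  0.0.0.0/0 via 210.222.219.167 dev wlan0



Longest prefix match for 19.35.70.183:
  /12 136.208.0.0: no
  /23 139.127.132.0: no
  /22 19.35.68.0: MATCH
  /14 14.72.0.0: no
  /8 22.0.0.0: no
  /0 0.0.0.0: MATCH
Selected: next-hop 27.69.76.146 via eth2 (matched /22)


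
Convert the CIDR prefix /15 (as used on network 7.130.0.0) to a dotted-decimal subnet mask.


/15 means 15 network bits, 17 host bits
Binary: 11111111111111100000000000000000
Mask: 255.254.0.0


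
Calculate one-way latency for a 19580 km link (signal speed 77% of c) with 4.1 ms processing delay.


Speed = 0.77 * 3e5 km/s = 231000 km/s
Propagation delay = 19580 / 231000 = 0.0848 s = 84.7619 ms
Processing delay = 4.1 ms
Total one-way latency = 88.8619 ms


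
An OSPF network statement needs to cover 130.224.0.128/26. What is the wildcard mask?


Subnet mask: 255.255.255.192
Wildcard = 255.255.255.255 - subnet mask
255 - 255 = 0
255 - 255 = 0
255 - 255 = 0
255 - 192 = 63
Wildcard: 0.0.0.63


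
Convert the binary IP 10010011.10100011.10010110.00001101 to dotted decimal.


10010011 = 147
10100011 = 163
10010110 = 150
00001101 = 13
IP: 147.163.150.13


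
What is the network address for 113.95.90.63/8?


IP:   01110001.01011111.01011010.00111111
Mask: 11111111.00000000.00000000.00000000
AND operation:
Net:  01110001.00000000.00000000.00000000
Network: 113.0.0.0/8


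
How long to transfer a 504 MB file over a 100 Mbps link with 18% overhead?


Effective throughput = 100 * (1 - 18/100) = 82 Mbps
File size in Mb = 504 * 8 = 4032 Mb
Time = 4032 / 82
Time = 49.1707 seconds


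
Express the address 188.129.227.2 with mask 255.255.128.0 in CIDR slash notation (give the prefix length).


Binary: 11111111.11111111.10000000.00000000
Count leading 1s
Prefix: /17


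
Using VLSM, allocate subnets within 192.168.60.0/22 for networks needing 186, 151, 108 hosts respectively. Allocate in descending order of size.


186 hosts -> /24 (254 usable): 192.168.60.0/24
151 hosts -> /24 (254 usable): 192.168.61.0/24
108 hosts -> /25 (126 usable): 192.168.62.0/25
Allocation: 192.168.60.0/24 (186 hosts, 254 usable); 192.168.61.0/24 (151 hosts, 254 usable); 192.168.62.0/25 (108 hosts, 126 usable)


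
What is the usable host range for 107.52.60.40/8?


Network: 107.0.0.0
Broadcast: 107.255.255.255
First usable = network + 1
Last usable = broadcast - 1
Range: 107.0.0.1 to 107.255.255.254


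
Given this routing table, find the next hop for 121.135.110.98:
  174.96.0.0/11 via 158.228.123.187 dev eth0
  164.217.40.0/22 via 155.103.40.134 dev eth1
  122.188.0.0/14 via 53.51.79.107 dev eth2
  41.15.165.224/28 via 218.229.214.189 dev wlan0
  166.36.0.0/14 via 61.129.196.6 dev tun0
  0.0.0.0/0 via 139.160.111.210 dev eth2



Longest prefix match for 121.135.110.98:
  /11 174.96.0.0: no
  /22 164.217.40.0: no
  /14 122.188.0.0: no
  /28 41.15.165.224: no
  /14 166.36.0.0: no
  /0 0.0.0.0: MATCH
Selected: next-hop 139.160.111.210 via eth2 (matched /0)


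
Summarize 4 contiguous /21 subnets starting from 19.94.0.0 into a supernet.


Original prefix: /21
Number of subnets: 4 = 2^2
New prefix = 21 - 2 = 19
Supernet: 19.94.0.0/19


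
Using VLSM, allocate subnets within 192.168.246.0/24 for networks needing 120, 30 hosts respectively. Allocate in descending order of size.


120 hosts -> /25 (126 usable): 192.168.246.0/25
30 hosts -> /27 (30 usable): 192.168.246.128/27
Allocation: 192.168.246.0/25 (120 hosts, 126 usable); 192.168.246.128/27 (30 hosts, 30 usable)


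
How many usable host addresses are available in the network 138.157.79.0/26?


Host bits = 32 - 26 = 6
Total addresses = 2^6 = 64
Usable = total - 2 (network and broadcast)
Usable hosts: 62


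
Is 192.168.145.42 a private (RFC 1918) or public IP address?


RFC 1918 private ranges:
  10.0.0.0/8 (10.0.0.0 - 10.255.255.255)
  172.16.0.0/12 (172.16.0.0 - 172.31.255.255)
  192.168.0.0/16 (192.168.0.0 - 192.168.255.255)
Private (in 192.168.0.0/16)


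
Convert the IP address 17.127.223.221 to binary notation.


17 = 00010001
127 = 01111111
223 = 11011111
221 = 11011101
Binary: 00010001.01111111.11011111.11011101


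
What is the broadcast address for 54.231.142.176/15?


Network: 54.230.0.0/15
Host bits = 17
Set all host bits to 1:
Broadcast: 54.231.255.255


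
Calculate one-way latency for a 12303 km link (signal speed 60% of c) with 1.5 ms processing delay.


Speed = 0.6 * 3e5 km/s = 180000 km/s
Propagation delay = 12303 / 180000 = 0.0683 s = 68.35 ms
Processing delay = 1.5 ms
Total one-way latency = 69.85 ms


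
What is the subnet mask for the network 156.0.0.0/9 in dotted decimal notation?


/9 means 9 network bits, 23 host bits
Binary: 11111111100000000000000000000000
Mask: 255.128.0.0


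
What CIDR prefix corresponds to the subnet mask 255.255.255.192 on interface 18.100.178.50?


Binary: 11111111.11111111.11111111.11000000
Count leading 1s
Prefix: /26


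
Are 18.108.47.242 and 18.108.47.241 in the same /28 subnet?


Mask: 255.255.255.240
18.108.47.242 AND mask = 18.108.47.240
18.108.47.241 AND mask = 18.108.47.240
Yes, same subnet (18.108.47.240)


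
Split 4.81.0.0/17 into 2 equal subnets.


New prefix = 17 + 1 = 18
Each subnet has 16384 addresses
  4.81.0.0/18
  4.81.64.0/18
Subnets: 4.81.0.0/18, 4.81.64.0/18


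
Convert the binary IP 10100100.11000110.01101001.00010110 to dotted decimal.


10100100 = 164
11000110 = 198
01101001 = 105
00010110 = 22
IP: 164.198.105.22


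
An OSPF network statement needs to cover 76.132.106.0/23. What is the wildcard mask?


Subnet mask: 255.255.254.0
Wildcard = 255.255.255.255 - subnet mask
255 - 255 = 0
255 - 255 = 0
255 - 254 = 1
255 - 0 = 255
Wildcard: 0.0.1.255


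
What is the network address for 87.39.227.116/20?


IP:   01010111.00100111.11100011.01110100
Mask: 11111111.11111111.11110000.00000000
AND operation:
Net:  01010111.00100111.11100000.00000000
Network: 87.39.224.0/20


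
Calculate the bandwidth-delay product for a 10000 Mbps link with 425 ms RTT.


BDP = bandwidth * RTT
= 10000 Mbps * 425 ms
= 10000 * 1e6 * 425 / 1000 bits
= 4250000000 bits
= 531250000 bytes
= 518798.8281 KB
BDP = 4250000000 bits (531250000 bytes)


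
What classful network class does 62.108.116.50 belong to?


First octet: 62
Binary: 00111110
0xxxxxxx -> Class A (1-126)
Class A, default mask 255.0.0.0 (/8)


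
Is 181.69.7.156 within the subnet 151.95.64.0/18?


Subnet network: 151.95.64.0
Test IP AND mask: 181.69.0.0
No, 181.69.7.156 is not in 151.95.64.0/18


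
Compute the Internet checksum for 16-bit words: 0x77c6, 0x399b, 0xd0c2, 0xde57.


Sum all words (with carry folding):
+ 0x77c6 = 0x77c6
+ 0x399b = 0xb161
+ 0xd0c2 = 0x8224
+ 0xde57 = 0x607c
One's complement: ~0x607c
Checksum = 0x9f83


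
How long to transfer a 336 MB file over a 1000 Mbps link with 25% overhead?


Effective throughput = 1000 * (1 - 25/100) = 750 Mbps
File size in Mb = 336 * 8 = 2688 Mb
Time = 2688 / 750
Time = 3.584 seconds


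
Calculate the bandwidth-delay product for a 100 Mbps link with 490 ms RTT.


BDP = bandwidth * RTT
= 100 Mbps * 490 ms
= 100 * 1e6 * 490 / 1000 bits
= 49000000 bits
= 6125000 bytes
= 5981.4453 KB
BDP = 49000000 bits (6125000 bytes)


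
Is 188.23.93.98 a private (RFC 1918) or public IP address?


RFC 1918 private ranges:
  10.0.0.0/8 (10.0.0.0 - 10.255.255.255)
  172.16.0.0/12 (172.16.0.0 - 172.31.255.255)
  192.168.0.0/16 (192.168.0.0 - 192.168.255.255)
Public (not in any RFC 1918 range)


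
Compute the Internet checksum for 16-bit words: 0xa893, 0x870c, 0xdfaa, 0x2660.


Sum all words (with carry folding):
+ 0xa893 = 0xa893
+ 0x870c = 0x2fa0
+ 0xdfaa = 0x0f4b
+ 0x2660 = 0x35ab
One's complement: ~0x35ab
Checksum = 0xca54


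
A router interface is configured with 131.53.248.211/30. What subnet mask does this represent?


/30 means 30 network bits, 2 host bits
Binary: 11111111111111111111111111111100
Mask: 255.255.255.252


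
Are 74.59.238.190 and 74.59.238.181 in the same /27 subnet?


Mask: 255.255.255.224
74.59.238.190 AND mask = 74.59.238.160
74.59.238.181 AND mask = 74.59.238.160
Yes, same subnet (74.59.238.160)


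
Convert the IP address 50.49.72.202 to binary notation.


50 = 00110010
49 = 00110001
72 = 01001000
202 = 11001010
Binary: 00110010.00110001.01001000.11001010


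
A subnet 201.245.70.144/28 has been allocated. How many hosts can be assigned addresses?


Host bits = 32 - 28 = 4
Total addresses = 2^4 = 16
Usable = total - 2 (network and broadcast)
Usable hosts: 14


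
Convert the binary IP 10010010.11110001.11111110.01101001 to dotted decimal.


10010010 = 146
11110001 = 241
11111110 = 254
01101001 = 105
IP: 146.241.254.105


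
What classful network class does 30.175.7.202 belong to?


First octet: 30
Binary: 00011110
0xxxxxxx -> Class A (1-126)
Class A, default mask 255.0.0.0 (/8)


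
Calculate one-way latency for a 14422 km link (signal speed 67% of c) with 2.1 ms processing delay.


Speed = 0.67 * 3e5 km/s = 201000 km/s
Propagation delay = 14422 / 201000 = 0.0718 s = 71.7512 ms
Processing delay = 2.1 ms
Total one-way latency = 73.8512 ms


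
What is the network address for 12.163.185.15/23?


IP:   00001100.10100011.10111001.00001111
Mask: 11111111.11111111.11111110.00000000
AND operation:
Net:  00001100.10100011.10111000.00000000
Network: 12.163.184.0/23


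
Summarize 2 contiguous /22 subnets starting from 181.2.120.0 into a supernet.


Original prefix: /22
Number of subnets: 2 = 2^1
New prefix = 22 - 1 = 21
Supernet: 181.2.120.0/21


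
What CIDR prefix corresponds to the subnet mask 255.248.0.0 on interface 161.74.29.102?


Binary: 11111111.11111000.00000000.00000000
Count leading 1s
Prefix: /13


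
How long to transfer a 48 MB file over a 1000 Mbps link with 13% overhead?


Effective throughput = 1000 * (1 - 13/100) = 870 Mbps
File size in Mb = 48 * 8 = 384 Mb
Time = 384 / 870
Time = 0.4414 seconds


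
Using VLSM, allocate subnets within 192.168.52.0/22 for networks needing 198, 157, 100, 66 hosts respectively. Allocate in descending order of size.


198 hosts -> /24 (254 usable): 192.168.52.0/24
157 hosts -> /24 (254 usable): 192.168.53.0/24
100 hosts -> /25 (126 usable): 192.168.54.0/25
66 hosts -> /25 (126 usable): 192.168.54.128/25
Allocation: 192.168.52.0/24 (198 hosts, 254 usable); 192.168.53.0/24 (157 hosts, 254 usable); 192.168.54.0/25 (100 hosts, 126 usable); 192.168.54.128/25 (66 hosts, 126 usable)


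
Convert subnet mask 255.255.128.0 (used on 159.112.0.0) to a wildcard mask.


Subnet mask: 255.255.128.0
Wildcard = 255.255.255.255 - subnet mask
255 - 255 = 0
255 - 255 = 0
255 - 128 = 127
255 - 0 = 255
Wildcard: 0.0.127.255


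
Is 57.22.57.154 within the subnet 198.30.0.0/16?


Subnet network: 198.30.0.0
Test IP AND mask: 57.22.0.0
No, 57.22.57.154 is not in 198.30.0.0/16


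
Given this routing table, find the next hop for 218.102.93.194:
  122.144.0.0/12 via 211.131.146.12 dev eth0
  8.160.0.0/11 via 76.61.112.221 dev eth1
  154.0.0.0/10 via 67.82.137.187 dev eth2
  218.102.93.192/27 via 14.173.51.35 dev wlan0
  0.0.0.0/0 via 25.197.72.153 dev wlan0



Longest prefix match for 218.102.93.194:
  /12 122.144.0.0: no
  /11 8.160.0.0: no
  /10 154.0.0.0: no
  /27 218.102.93.192: MATCH
  /0 0.0.0.0: MATCH
Selected: next-hop 14.173.51.35 via wlan0 (matched /27)


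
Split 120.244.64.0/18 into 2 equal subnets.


New prefix = 18 + 1 = 19
Each subnet has 8192 addresses
  120.244.64.0/19
  120.244.96.0/19
Subnets: 120.244.64.0/19, 120.244.96.0/19


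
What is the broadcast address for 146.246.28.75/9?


Network: 146.128.0.0/9
Host bits = 23
Set all host bits to 1:
Broadcast: 146.255.255.255


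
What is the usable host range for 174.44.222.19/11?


Network: 174.32.0.0
Broadcast: 174.63.255.255
First usable = network + 1
Last usable = broadcast - 1
Range: 174.32.0.1 to 174.63.255.254


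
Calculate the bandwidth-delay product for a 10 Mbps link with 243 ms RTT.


BDP = bandwidth * RTT
= 10 Mbps * 243 ms
= 10 * 1e6 * 243 / 1000 bits
= 2430000 bits
= 303750 bytes
= 296.6309 KB
BDP = 2430000 bits (303750 bytes)


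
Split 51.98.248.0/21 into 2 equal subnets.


New prefix = 21 + 1 = 22
Each subnet has 1024 addresses
  51.98.248.0/22
  51.98.252.0/22
Subnets: 51.98.248.0/22, 51.98.252.0/22


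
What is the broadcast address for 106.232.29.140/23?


Network: 106.232.28.0/23
Host bits = 9
Set all host bits to 1:
Broadcast: 106.232.29.255


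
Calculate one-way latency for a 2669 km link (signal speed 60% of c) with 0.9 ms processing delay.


Speed = 0.6 * 3e5 km/s = 180000 km/s
Propagation delay = 2669 / 180000 = 0.0148 s = 14.8278 ms
Processing delay = 0.9 ms
Total one-way latency = 15.7278 ms


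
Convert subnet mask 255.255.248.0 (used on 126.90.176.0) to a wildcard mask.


Subnet mask: 255.255.248.0
Wildcard = 255.255.255.255 - subnet mask
255 - 255 = 0
255 - 255 = 0
255 - 248 = 7
255 - 0 = 255
Wildcard: 0.0.7.255


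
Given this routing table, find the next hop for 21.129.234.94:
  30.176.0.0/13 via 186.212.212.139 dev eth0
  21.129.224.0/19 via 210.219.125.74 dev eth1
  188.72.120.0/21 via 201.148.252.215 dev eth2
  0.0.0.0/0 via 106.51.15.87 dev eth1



Longest prefix match for 21.129.234.94:
  /13 30.176.0.0: no
  /19 21.129.224.0: MATCH
  /21 188.72.120.0: no
  /0 0.0.0.0: MATCH
Selected: next-hop 210.219.125.74 via eth1 (matched /19)


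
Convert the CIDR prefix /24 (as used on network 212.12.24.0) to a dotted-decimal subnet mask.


/24 means 24 network bits, 8 host bits
Binary: 11111111111111111111111100000000
Mask: 255.255.255.0


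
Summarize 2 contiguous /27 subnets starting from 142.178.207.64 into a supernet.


Original prefix: /27
Number of subnets: 2 = 2^1
New prefix = 27 - 1 = 26
Supernet: 142.178.207.64/26


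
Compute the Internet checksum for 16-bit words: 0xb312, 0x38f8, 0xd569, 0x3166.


Sum all words (with carry folding):
+ 0xb312 = 0xb312
+ 0x38f8 = 0xec0a
+ 0xd569 = 0xc174
+ 0x3166 = 0xf2da
One's complement: ~0xf2da
Checksum = 0x0d25


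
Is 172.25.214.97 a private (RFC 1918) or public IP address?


RFC 1918 private ranges:
  10.0.0.0/8 (10.0.0.0 - 10.255.255.255)
  172.16.0.0/12 (172.16.0.0 - 172.31.255.255)
  192.168.0.0/16 (192.168.0.0 - 192.168.255.255)
Private (in 172.16.0.0/12)


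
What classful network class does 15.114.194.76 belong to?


First octet: 15
Binary: 00001111
0xxxxxxx -> Class A (1-126)
Class A, default mask 255.0.0.0 (/8)


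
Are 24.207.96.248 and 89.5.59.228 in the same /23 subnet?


Mask: 255.255.254.0
24.207.96.248 AND mask = 24.207.96.0
89.5.59.228 AND mask = 89.5.58.0
No, different subnets (24.207.96.0 vs 89.5.58.0)


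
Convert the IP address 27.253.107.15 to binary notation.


27 = 00011011
253 = 11111101
107 = 01101011
15 = 00001111
Binary: 00011011.11111101.01101011.00001111


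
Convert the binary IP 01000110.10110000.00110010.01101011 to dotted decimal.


01000110 = 70
10110000 = 176
00110010 = 50
01101011 = 107
IP: 70.176.50.107


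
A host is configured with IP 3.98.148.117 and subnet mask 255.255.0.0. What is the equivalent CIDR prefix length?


Binary: 11111111.11111111.00000000.00000000
Count leading 1s
Prefix: /16


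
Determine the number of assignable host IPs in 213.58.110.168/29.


Host bits = 32 - 29 = 3
Total addresses = 2^3 = 8
Usable = total - 2 (network and broadcast)
Usable hosts: 6


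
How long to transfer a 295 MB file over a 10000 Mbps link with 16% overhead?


Effective throughput = 10000 * (1 - 16/100) = 8400 Mbps
File size in Mb = 295 * 8 = 2360 Mb
Time = 2360 / 8400
Time = 0.281 seconds


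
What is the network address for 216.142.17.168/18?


IP:   11011000.10001110.00010001.10101000
Mask: 11111111.11111111.11000000.00000000
AND operation:
Net:  11011000.10001110.00000000.00000000
Network: 216.142.0.0/18


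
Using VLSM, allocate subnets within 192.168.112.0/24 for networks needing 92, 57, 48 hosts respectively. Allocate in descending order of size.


92 hosts -> /25 (126 usable): 192.168.112.0/25
57 hosts -> /26 (62 usable): 192.168.112.128/26
48 hosts -> /26 (62 usable): 192.168.112.192/26
Allocation: 192.168.112.0/25 (92 hosts, 126 usable); 192.168.112.128/26 (57 hosts, 62 usable); 192.168.112.192/26 (48 hosts, 62 usable)


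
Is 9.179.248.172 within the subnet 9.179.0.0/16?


Subnet network: 9.179.0.0
Test IP AND mask: 9.179.0.0
Yes, 9.179.248.172 is in 9.179.0.0/16


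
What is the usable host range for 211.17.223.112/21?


Network: 211.17.216.0
Broadcast: 211.17.223.255
First usable = network + 1
Last usable = broadcast - 1
Range: 211.17.216.1 to 211.17.223.254


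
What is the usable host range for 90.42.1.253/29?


Network: 90.42.1.248
Broadcast: 90.42.1.255
First usable = network + 1
Last usable = broadcast - 1
Range: 90.42.1.249 to 90.42.1.254


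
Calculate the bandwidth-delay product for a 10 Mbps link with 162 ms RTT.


BDP = bandwidth * RTT
= 10 Mbps * 162 ms
= 10 * 1e6 * 162 / 1000 bits
= 1620000 bits
= 202500 bytes
= 197.7539 KB
BDP = 1620000 bits (202500 bytes)


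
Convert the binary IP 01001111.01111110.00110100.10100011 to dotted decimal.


01001111 = 79
01111110 = 126
00110100 = 52
10100011 = 163
IP: 79.126.52.163


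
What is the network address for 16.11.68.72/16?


IP:   00010000.00001011.01000100.01001000
Mask: 11111111.11111111.00000000.00000000
AND operation:
Net:  00010000.00001011.00000000.00000000
Network: 16.11.0.0/16


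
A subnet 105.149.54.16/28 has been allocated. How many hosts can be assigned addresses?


Host bits = 32 - 28 = 4
Total addresses = 2^4 = 16
Usable = total - 2 (network and broadcast)
Usable hosts: 14


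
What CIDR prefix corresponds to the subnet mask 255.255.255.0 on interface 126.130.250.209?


Binary: 11111111.11111111.11111111.00000000
Count leading 1s
Prefix: /24


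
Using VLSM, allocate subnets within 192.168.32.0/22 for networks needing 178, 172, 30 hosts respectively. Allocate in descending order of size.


178 hosts -> /24 (254 usable): 192.168.32.0/24
172 hosts -> /24 (254 usable): 192.168.33.0/24
30 hosts -> /27 (30 usable): 192.168.34.0/27
Allocation: 192.168.32.0/24 (178 hosts, 254 usable); 192.168.33.0/24 (172 hosts, 254 usable); 192.168.34.0/27 (30 hosts, 30 usable)


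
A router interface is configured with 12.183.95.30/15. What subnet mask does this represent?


/15 means 15 network bits, 17 host bits
Binary: 11111111111111100000000000000000
Mask: 255.254.0.0


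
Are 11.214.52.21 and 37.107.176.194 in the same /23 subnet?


Mask: 255.255.254.0
11.214.52.21 AND mask = 11.214.52.0
37.107.176.194 AND mask = 37.107.176.0
No, different subnets (11.214.52.0 vs 37.107.176.0)


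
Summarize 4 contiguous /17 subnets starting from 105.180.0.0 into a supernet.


Original prefix: /17
Number of subnets: 4 = 2^2
New prefix = 17 - 2 = 15
Supernet: 105.180.0.0/15


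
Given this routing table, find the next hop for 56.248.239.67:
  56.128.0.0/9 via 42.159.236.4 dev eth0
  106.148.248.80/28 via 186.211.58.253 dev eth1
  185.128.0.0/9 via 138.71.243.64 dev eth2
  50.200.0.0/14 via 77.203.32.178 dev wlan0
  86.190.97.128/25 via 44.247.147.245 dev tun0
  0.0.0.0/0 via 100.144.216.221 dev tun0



Longest prefix match for 56.248.239.67:
  /9 56.128.0.0: MATCH
  /28 106.148.248.80: no
  /9 185.128.0.0: no
  /14 50.200.0.0: no
  /25 86.190.97.128: no
  /0 0.0.0.0: MATCH
Selected: next-hop 42.159.236.4 via eth0 (matched /9)


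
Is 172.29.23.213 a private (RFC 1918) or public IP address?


RFC 1918 private ranges:
  10.0.0.0/8 (10.0.0.0 - 10.255.255.255)
  172.16.0.0/12 (172.16.0.0 - 172.31.255.255)
  192.168.0.0/16 (192.168.0.0 - 192.168.255.255)
Private (in 172.16.0.0/12)


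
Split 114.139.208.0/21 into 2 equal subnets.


New prefix = 21 + 1 = 22
Each subnet has 1024 addresses
  114.139.208.0/22
  114.139.212.0/22
Subnets: 114.139.208.0/22, 114.139.212.0/22


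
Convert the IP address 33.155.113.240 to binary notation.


33 = 00100001
155 = 10011011
113 = 01110001
240 = 11110000
Binary: 00100001.10011011.01110001.11110000


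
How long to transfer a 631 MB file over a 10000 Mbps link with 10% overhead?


Effective throughput = 10000 * (1 - 10/100) = 9000 Mbps
File size in Mb = 631 * 8 = 5048 Mb
Time = 5048 / 9000
Time = 0.5609 seconds


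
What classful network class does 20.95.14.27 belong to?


First octet: 20
Binary: 00010100
0xxxxxxx -> Class A (1-126)
Class A, default mask 255.0.0.0 (/8)


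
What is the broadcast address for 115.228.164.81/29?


Network: 115.228.164.80/29
Host bits = 3
Set all host bits to 1:
Broadcast: 115.228.164.87


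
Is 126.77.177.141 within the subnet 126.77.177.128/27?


Subnet network: 126.77.177.128
Test IP AND mask: 126.77.177.128
Yes, 126.77.177.141 is in 126.77.177.128/27


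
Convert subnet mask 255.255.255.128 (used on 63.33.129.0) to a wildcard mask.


Subnet mask: 255.255.255.128
Wildcard = 255.255.255.255 - subnet mask
255 - 255 = 0
255 - 255 = 0
255 - 255 = 0
255 - 128 = 127
Wildcard: 0.0.0.127


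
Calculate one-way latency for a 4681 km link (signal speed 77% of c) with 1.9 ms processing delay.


Speed = 0.77 * 3e5 km/s = 231000 km/s
Propagation delay = 4681 / 231000 = 0.0203 s = 20.2641 ms
Processing delay = 1.9 ms
Total one-way latency = 22.1641 ms


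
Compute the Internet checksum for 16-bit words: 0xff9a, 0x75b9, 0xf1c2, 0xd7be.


Sum all words (with carry folding):
+ 0xff9a = 0xff9a
+ 0x75b9 = 0x7554
+ 0xf1c2 = 0x6717
+ 0xd7be = 0x3ed6
One's complement: ~0x3ed6
Checksum = 0xc129


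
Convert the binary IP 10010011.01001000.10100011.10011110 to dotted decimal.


10010011 = 147
01001000 = 72
10100011 = 163
10011110 = 158
IP: 147.72.163.158


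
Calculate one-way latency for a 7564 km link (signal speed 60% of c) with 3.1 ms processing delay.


Speed = 0.6 * 3e5 km/s = 180000 km/s
Propagation delay = 7564 / 180000 = 0.042 s = 42.0222 ms
Processing delay = 3.1 ms
Total one-way latency = 45.1222 ms


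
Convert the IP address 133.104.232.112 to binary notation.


133 = 10000101
104 = 01101000
232 = 11101000
112 = 01110000
Binary: 10000101.01101000.11101000.01110000


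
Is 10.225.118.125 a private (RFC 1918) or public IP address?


RFC 1918 private ranges:
  10.0.0.0/8 (10.0.0.0 - 10.255.255.255)
  172.16.0.0/12 (172.16.0.0 - 172.31.255.255)
  192.168.0.0/16 (192.168.0.0 - 192.168.255.255)
Private (in 10.0.0.0/8)


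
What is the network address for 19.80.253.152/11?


IP:   00010011.01010000.11111101.10011000
Mask: 11111111.11100000.00000000.00000000
AND operation:
Net:  00010011.01000000.00000000.00000000
Network: 19.64.0.0/11


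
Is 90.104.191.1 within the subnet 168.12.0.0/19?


Subnet network: 168.12.0.0
Test IP AND mask: 90.104.160.0
No, 90.104.191.1 is not in 168.12.0.0/19


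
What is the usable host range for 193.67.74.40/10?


Network: 193.64.0.0
Broadcast: 193.127.255.255
First usable = network + 1
Last usable = broadcast - 1
Range: 193.64.0.1 to 193.127.255.254


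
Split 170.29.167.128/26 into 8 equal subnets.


New prefix = 26 + 3 = 29
Each subnet has 8 addresses
  170.29.167.128/29
  170.29.167.136/29
  170.29.167.144/29
  170.29.167.152/29
  170.29.167.160/29
  170.29.167.168/29
  170.29.167.176/29
  170.29.167.184/29
Subnets: 170.29.167.128/29, 170.29.167.136/29, 170.29.167.144/29, 170.29.167.152/29, 170.29.167.160/29, 170.29.167.168/29, 170.29.167.176/29, 170.29.167.184/29


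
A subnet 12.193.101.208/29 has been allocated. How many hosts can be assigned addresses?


Host bits = 32 - 29 = 3
Total addresses = 2^3 = 8
Usable = total - 2 (network and broadcast)
Usable hosts: 6


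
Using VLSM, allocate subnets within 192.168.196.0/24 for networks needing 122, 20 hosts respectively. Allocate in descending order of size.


122 hosts -> /25 (126 usable): 192.168.196.0/25
20 hosts -> /27 (30 usable): 192.168.196.128/27
Allocation: 192.168.196.0/25 (122 hosts, 126 usable); 192.168.196.128/27 (20 hosts, 30 usable)


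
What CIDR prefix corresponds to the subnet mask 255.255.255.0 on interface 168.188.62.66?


Binary: 11111111.11111111.11111111.00000000
Count leading 1s
Prefix: /24


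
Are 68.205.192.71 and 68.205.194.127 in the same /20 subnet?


Mask: 255.255.240.0
68.205.192.71 AND mask = 68.205.192.0
68.205.194.127 AND mask = 68.205.192.0
Yes, same subnet (68.205.192.0)


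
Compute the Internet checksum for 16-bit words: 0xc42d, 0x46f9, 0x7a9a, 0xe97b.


Sum all words (with carry folding):
+ 0xc42d = 0xc42d
+ 0x46f9 = 0x0b27
+ 0x7a9a = 0x85c1
+ 0xe97b = 0x6f3d
One's complement: ~0x6f3d
Checksum = 0x90c2
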